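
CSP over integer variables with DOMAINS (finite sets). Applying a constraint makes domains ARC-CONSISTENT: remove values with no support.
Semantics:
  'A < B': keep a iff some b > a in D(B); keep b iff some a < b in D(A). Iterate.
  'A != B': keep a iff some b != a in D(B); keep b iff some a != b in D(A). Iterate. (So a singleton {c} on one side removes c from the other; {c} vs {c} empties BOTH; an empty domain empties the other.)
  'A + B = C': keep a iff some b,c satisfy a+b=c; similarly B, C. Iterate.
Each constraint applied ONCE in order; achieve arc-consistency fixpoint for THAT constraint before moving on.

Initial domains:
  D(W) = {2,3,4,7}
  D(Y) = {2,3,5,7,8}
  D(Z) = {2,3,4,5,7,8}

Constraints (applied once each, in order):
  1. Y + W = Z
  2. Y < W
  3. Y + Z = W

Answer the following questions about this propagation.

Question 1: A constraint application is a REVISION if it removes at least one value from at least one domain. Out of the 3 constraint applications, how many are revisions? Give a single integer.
Constraint 1 (Y + W = Z) on D(Y)={2,3,5,7,8} D(W)={2,3,4,7} D(Z)={2,3,4,5,7,8}: Y {2,3,5,7,8}->{2,3,5}; W {2,3,4,7}->{2,3,4}; Z {2,3,4,5,7,8}->{4,5,7,8} => REVISION
Constraint 2 (Y < W) on D(Y)={2,3,5} D(W)={2,3,4}: Y {2,3,5}->{2,3}; W {2,3,4}->{3,4} => REVISION
Constraint 3 (Y + Z = W) on D(Y)={2,3} D(Z)={4,5,7,8} D(W)={3,4}: Y {2,3}->{}; Z {4,5,7,8}->{}; W {3,4}->{} => REVISION
Total revisions = 3

Answer: 3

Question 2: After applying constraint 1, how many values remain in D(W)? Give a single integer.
Constraint 1 (Y + W = Z) on D(Y)={2,3,5,7,8} D(W)={2,3,4,7} D(Z)={2,3,4,5,7,8}: Y {2,3,5,7,8}->{2,3,5}; W {2,3,4,7}->{2,3,4}; Z {2,3,4,5,7,8}->{4,5,7,8}
So after constraint 1: D(W)={2,3,4}, size = 3

Answer: 3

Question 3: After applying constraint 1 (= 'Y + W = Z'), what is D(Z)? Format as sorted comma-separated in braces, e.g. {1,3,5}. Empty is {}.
Answer: {4,5,7,8}

Derivation:
Constraint 1 (Y + W = Z) on D(Y)={2,3,5,7,8} D(W)={2,3,4,7} D(Z)={2,3,4,5,7,8}: Y {2,3,5,7,8}->{2,3,5}; W {2,3,4,7}->{2,3,4}; Z {2,3,4,5,7,8}->{4,5,7,8}
So after constraint 1: D(Z) = {4,5,7,8}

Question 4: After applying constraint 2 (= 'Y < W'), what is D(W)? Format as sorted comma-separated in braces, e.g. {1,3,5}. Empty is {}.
Constraint 1 (Y + W = Z) on D(Y)={2,3,5,7,8} D(W)={2,3,4,7} D(Z)={2,3,4,5,7,8}: Y {2,3,5,7,8}->{2,3,5}; W {2,3,4,7}->{2,3,4}; Z {2,3,4,5,7,8}->{4,5,7,8}
Constraint 2 (Y < W) on D(Y)={2,3,5} D(W)={2,3,4}: Y {2,3,5}->{2,3}; W {2,3,4}->{3,4}
So after constraint 2: D(W) = {3,4}

Answer: {3,4}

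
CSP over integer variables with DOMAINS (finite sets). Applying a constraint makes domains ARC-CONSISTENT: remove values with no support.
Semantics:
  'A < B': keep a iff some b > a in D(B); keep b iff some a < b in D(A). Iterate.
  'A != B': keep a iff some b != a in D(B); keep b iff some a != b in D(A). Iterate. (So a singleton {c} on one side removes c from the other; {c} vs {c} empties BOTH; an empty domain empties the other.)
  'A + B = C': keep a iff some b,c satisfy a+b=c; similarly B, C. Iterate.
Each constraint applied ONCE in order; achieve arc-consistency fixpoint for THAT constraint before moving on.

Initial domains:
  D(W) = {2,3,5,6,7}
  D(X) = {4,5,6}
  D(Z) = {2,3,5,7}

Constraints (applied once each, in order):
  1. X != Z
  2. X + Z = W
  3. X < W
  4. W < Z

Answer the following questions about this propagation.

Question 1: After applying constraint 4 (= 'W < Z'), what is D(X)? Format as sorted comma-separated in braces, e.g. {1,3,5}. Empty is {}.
Constraint 1 (X != Z) on D(X)={4,5,6} D(Z)={2,3,5,7}: no change
Constraint 2 (X + Z = W) on D(X)={4,5,6} D(Z)={2,3,5,7} D(W)={2,3,5,6,7}: X {4,5,6}->{4,5}; Z {2,3,5,7}->{2,3}; W {2,3,5,6,7}->{6,7}
Constraint 3 (X < W) on D(X)={4,5} D(W)={6,7}: no change
Constraint 4 (W < Z) on D(W)={6,7} D(Z)={2,3}: W {6,7}->{}; Z {2,3}->{}
So after constraint 4: D(X) = {4,5}

Answer: {4,5}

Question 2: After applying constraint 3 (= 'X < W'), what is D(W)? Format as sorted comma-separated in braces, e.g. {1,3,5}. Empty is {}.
Answer: {6,7}

Derivation:
Constraint 1 (X != Z) on D(X)={4,5,6} D(Z)={2,3,5,7}: no change
Constraint 2 (X + Z = W) on D(X)={4,5,6} D(Z)={2,3,5,7} D(W)={2,3,5,6,7}: X {4,5,6}->{4,5}; Z {2,3,5,7}->{2,3}; W {2,3,5,6,7}->{6,7}
Constraint 3 (X < W) on D(X)={4,5} D(W)={6,7}: no change
So after constraint 3: D(W) = {6,7}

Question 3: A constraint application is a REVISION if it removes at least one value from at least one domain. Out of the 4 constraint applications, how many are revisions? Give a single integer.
Constraint 1 (X != Z) on D(X)={4,5,6} D(Z)={2,3,5,7}: no change => not a revision
Constraint 2 (X + Z = W) on D(X)={4,5,6} D(Z)={2,3,5,7} D(W)={2,3,5,6,7}: X {4,5,6}->{4,5}; Z {2,3,5,7}->{2,3}; W {2,3,5,6,7}->{6,7} => REVISION
Constraint 3 (X < W) on D(X)={4,5} D(W)={6,7}: no change => not a revision
Constraint 4 (W < Z) on D(W)={6,7} D(Z)={2,3}: W {6,7}->{}; Z {2,3}->{} => REVISION
Total revisions = 2

Answer: 2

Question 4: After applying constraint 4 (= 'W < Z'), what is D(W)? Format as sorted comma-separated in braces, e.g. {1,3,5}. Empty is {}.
Constraint 1 (X != Z) on D(X)={4,5,6} D(Z)={2,3,5,7}: no change
Constraint 2 (X + Z = W) on D(X)={4,5,6} D(Z)={2,3,5,7} D(W)={2,3,5,6,7}: X {4,5,6}->{4,5}; Z {2,3,5,7}->{2,3}; W {2,3,5,6,7}->{6,7}
Constraint 3 (X < W) on D(X)={4,5} D(W)={6,7}: no change
Constraint 4 (W < Z) on D(W)={6,7} D(Z)={2,3}: W {6,7}->{}; Z {2,3}->{}
So after constraint 4: D(W) = {}

Answer: {}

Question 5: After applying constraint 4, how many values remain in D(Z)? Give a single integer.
Constraint 1 (X != Z) on D(X)={4,5,6} D(Z)={2,3,5,7}: no change
Constraint 2 (X + Z = W) on D(X)={4,5,6} D(Z)={2,3,5,7} D(W)={2,3,5,6,7}: X {4,5,6}->{4,5}; Z {2,3,5,7}->{2,3}; W {2,3,5,6,7}->{6,7}
Constraint 3 (X < W) on D(X)={4,5} D(W)={6,7}: no change
Constraint 4 (W < Z) on D(W)={6,7} D(Z)={2,3}: W {6,7}->{}; Z {2,3}->{}
So after constraint 4: D(Z)={}, size = 0

Answer: 0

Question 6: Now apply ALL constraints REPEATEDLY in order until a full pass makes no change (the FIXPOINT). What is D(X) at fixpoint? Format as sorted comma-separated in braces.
pass 0 (initial): D(X)={4,5,6}
pass 1: W {2,3,5,6,7}->{}; X {4,5,6}->{4,5}; Z {2,3,5,7}->{}
pass 2: X {4,5}->{}
pass 3: no change
Fixpoint after 3 passes: D(X) = {}

Answer: {}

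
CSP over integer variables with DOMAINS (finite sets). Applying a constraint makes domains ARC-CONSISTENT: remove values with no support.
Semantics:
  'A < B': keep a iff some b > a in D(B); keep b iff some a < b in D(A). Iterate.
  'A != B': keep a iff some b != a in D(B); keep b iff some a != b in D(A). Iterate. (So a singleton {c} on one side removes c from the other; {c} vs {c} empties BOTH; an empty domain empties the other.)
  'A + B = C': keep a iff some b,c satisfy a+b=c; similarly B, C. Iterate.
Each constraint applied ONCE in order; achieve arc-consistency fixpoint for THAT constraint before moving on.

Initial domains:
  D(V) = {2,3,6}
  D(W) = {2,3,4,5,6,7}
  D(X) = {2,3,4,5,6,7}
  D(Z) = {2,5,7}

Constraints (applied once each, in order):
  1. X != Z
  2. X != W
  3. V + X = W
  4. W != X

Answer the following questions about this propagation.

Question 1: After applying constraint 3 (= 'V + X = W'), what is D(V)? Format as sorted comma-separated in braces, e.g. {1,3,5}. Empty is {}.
Answer: {2,3}

Derivation:
Constraint 1 (X != Z) on D(X)={2,3,4,5,6,7} D(Z)={2,5,7}: no change
Constraint 2 (X != W) on D(X)={2,3,4,5,6,7} D(W)={2,3,4,5,6,7}: no change
Constraint 3 (V + X = W) on D(V)={2,3,6} D(X)={2,3,4,5,6,7} D(W)={2,3,4,5,6,7}: V {2,3,6}->{2,3}; X {2,3,4,5,6,7}->{2,3,4,5}; W {2,3,4,5,6,7}->{4,5,6,7}
So after constraint 3: D(V) = {2,3}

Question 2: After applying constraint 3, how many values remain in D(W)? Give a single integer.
Constraint 1 (X != Z) on D(X)={2,3,4,5,6,7} D(Z)={2,5,7}: no change
Constraint 2 (X != W) on D(X)={2,3,4,5,6,7} D(W)={2,3,4,5,6,7}: no change
Constraint 3 (V + X = W) on D(V)={2,3,6} D(X)={2,3,4,5,6,7} D(W)={2,3,4,5,6,7}: V {2,3,6}->{2,3}; X {2,3,4,5,6,7}->{2,3,4,5}; W {2,3,4,5,6,7}->{4,5,6,7}
So after constraint 3: D(W)={4,5,6,7}, size = 4

Answer: 4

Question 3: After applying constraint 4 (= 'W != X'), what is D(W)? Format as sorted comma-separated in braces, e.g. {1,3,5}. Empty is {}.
Answer: {4,5,6,7}

Derivation:
Constraint 1 (X != Z) on D(X)={2,3,4,5,6,7} D(Z)={2,5,7}: no change
Constraint 2 (X != W) on D(X)={2,3,4,5,6,7} D(W)={2,3,4,5,6,7}: no change
Constraint 3 (V + X = W) on D(V)={2,3,6} D(X)={2,3,4,5,6,7} D(W)={2,3,4,5,6,7}: V {2,3,6}->{2,3}; X {2,3,4,5,6,7}->{2,3,4,5}; W {2,3,4,5,6,7}->{4,5,6,7}
Constraint 4 (W != X) on D(W)={4,5,6,7} D(X)={2,3,4,5}: no change
So after constraint 4: D(W) = {4,5,6,7}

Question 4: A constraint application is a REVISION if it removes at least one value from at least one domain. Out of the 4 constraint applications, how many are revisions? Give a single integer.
Constraint 1 (X != Z) on D(X)={2,3,4,5,6,7} D(Z)={2,5,7}: no change => not a revision
Constraint 2 (X != W) on D(X)={2,3,4,5,6,7} D(W)={2,3,4,5,6,7}: no change => not a revision
Constraint 3 (V + X = W) on D(V)={2,3,6} D(X)={2,3,4,5,6,7} D(W)={2,3,4,5,6,7}: V {2,3,6}->{2,3}; X {2,3,4,5,6,7}->{2,3,4,5}; W {2,3,4,5,6,7}->{4,5,6,7} => REVISION
Constraint 4 (W != X) on D(W)={4,5,6,7} D(X)={2,3,4,5}: no change => not a revision
Total revisions = 1

Answer: 1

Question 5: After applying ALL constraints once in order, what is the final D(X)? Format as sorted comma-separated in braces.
Answer: {2,3,4,5}

Derivation:
Constraint 1 (X != Z) on D(X)={2,3,4,5,6,7} D(Z)={2,5,7}: no change
Constraint 2 (X != W) on D(X)={2,3,4,5,6,7} D(W)={2,3,4,5,6,7}: no change
Constraint 3 (V + X = W) on D(V)={2,3,6} D(X)={2,3,4,5,6,7} D(W)={2,3,4,5,6,7}: V {2,3,6}->{2,3}; X {2,3,4,5,6,7}->{2,3,4,5}; W {2,3,4,5,6,7}->{4,5,6,7}
Constraint 4 (W != X) on D(W)={4,5,6,7} D(X)={2,3,4,5}: no change
So after all 4 constraints: D(X) = {2,3,4,5}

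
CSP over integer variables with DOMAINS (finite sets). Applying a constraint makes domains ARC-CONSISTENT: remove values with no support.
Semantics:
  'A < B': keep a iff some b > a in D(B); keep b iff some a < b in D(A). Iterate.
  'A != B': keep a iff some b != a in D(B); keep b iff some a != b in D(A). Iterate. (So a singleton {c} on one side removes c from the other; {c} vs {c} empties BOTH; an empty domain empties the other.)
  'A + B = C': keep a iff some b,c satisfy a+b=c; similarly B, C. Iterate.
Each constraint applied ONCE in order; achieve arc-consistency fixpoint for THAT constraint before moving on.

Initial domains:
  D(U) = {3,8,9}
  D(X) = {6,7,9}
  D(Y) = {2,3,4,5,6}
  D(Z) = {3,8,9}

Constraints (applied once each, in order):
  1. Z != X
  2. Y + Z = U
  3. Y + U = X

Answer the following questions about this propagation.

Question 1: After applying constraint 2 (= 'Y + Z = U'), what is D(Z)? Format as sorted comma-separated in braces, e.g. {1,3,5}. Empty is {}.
Answer: {3}

Derivation:
Constraint 1 (Z != X) on D(Z)={3,8,9} D(X)={6,7,9}: no change
Constraint 2 (Y + Z = U) on D(Y)={2,3,4,5,6} D(Z)={3,8,9} D(U)={3,8,9}: Y {2,3,4,5,6}->{5,6}; Z {3,8,9}->{3}; U {3,8,9}->{8,9}
So after constraint 2: D(Z) = {3}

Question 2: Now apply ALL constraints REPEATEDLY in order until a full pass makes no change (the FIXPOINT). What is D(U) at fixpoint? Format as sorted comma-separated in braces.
Answer: {}

Derivation:
pass 0 (initial): D(U)={3,8,9}
pass 1: U {3,8,9}->{}; X {6,7,9}->{}; Y {2,3,4,5,6}->{}; Z {3,8,9}->{3}
pass 2: Z {3}->{}
pass 3: no change
Fixpoint after 3 passes: D(U) = {}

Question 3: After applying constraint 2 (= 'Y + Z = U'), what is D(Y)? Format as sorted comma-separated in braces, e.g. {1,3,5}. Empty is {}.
Constraint 1 (Z != X) on D(Z)={3,8,9} D(X)={6,7,9}: no change
Constraint 2 (Y + Z = U) on D(Y)={2,3,4,5,6} D(Z)={3,8,9} D(U)={3,8,9}: Y {2,3,4,5,6}->{5,6}; Z {3,8,9}->{3}; U {3,8,9}->{8,9}
So after constraint 2: D(Y) = {5,6}

Answer: {5,6}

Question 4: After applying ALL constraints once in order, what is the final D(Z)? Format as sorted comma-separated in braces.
Constraint 1 (Z != X) on D(Z)={3,8,9} D(X)={6,7,9}: no change
Constraint 2 (Y + Z = U) on D(Y)={2,3,4,5,6} D(Z)={3,8,9} D(U)={3,8,9}: Y {2,3,4,5,6}->{5,6}; Z {3,8,9}->{3}; U {3,8,9}->{8,9}
Constraint 3 (Y + U = X) on D(Y)={5,6} D(U)={8,9} D(X)={6,7,9}: Y {5,6}->{}; U {8,9}->{}; X {6,7,9}->{}
So after all 3 constraints: D(Z) = {3}

Answer: {3}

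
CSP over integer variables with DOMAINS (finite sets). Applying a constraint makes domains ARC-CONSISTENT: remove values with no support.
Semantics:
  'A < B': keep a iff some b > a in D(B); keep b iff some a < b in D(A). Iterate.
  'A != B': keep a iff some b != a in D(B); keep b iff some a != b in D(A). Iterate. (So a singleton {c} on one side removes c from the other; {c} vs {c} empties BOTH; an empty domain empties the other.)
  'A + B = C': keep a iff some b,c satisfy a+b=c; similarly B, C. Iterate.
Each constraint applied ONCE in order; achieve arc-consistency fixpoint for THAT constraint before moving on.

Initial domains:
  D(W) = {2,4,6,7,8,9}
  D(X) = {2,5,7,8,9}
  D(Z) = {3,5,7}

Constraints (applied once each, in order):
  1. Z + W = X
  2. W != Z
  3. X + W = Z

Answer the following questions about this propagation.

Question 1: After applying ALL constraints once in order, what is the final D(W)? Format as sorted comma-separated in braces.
Answer: {2}

Derivation:
Constraint 1 (Z + W = X) on D(Z)={3,5,7} D(W)={2,4,6,7,8,9} D(X)={2,5,7,8,9}: W {2,4,6,7,8,9}->{2,4,6}; X {2,5,7,8,9}->{5,7,9}
Constraint 2 (W != Z) on D(W)={2,4,6} D(Z)={3,5,7}: no change
Constraint 3 (X + W = Z) on D(X)={5,7,9} D(W)={2,4,6} D(Z)={3,5,7}: X {5,7,9}->{5}; W {2,4,6}->{2}; Z {3,5,7}->{7}
So after all 3 constraints: D(W) = {2}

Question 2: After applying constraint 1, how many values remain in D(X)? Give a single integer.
Constraint 1 (Z + W = X) on D(Z)={3,5,7} D(W)={2,4,6,7,8,9} D(X)={2,5,7,8,9}: W {2,4,6,7,8,9}->{2,4,6}; X {2,5,7,8,9}->{5,7,9}
So after constraint 1: D(X)={5,7,9}, size = 3

Answer: 3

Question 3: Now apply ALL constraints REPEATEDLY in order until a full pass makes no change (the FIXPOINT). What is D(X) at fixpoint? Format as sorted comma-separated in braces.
pass 0 (initial): D(X)={2,5,7,8,9}
pass 1: W {2,4,6,7,8,9}->{2}; X {2,5,7,8,9}->{5}; Z {3,5,7}->{7}
pass 2: W {2}->{}; X {5}->{}; Z {7}->{}
pass 3: no change
Fixpoint after 3 passes: D(X) = {}

Answer: {}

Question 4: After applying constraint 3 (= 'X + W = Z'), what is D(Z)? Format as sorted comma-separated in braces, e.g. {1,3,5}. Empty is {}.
Answer: {7}

Derivation:
Constraint 1 (Z + W = X) on D(Z)={3,5,7} D(W)={2,4,6,7,8,9} D(X)={2,5,7,8,9}: W {2,4,6,7,8,9}->{2,4,6}; X {2,5,7,8,9}->{5,7,9}
Constraint 2 (W != Z) on D(W)={2,4,6} D(Z)={3,5,7}: no change
Constraint 3 (X + W = Z) on D(X)={5,7,9} D(W)={2,4,6} D(Z)={3,5,7}: X {5,7,9}->{5}; W {2,4,6}->{2}; Z {3,5,7}->{7}
So after constraint 3: D(Z) = {7}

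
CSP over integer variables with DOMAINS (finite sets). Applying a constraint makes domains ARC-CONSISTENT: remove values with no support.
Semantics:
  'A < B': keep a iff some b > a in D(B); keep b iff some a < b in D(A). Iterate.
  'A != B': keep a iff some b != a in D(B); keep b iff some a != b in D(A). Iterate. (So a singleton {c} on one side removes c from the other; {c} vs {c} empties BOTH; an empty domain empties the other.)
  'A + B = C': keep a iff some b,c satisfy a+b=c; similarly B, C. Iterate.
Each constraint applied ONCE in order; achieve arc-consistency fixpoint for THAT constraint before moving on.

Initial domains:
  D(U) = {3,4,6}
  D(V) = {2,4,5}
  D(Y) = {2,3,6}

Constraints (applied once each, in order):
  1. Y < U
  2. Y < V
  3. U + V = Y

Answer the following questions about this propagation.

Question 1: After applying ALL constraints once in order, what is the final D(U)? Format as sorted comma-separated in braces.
Answer: {}

Derivation:
Constraint 1 (Y < U) on D(Y)={2,3,6} D(U)={3,4,6}: Y {2,3,6}->{2,3}
Constraint 2 (Y < V) on D(Y)={2,3} D(V)={2,4,5}: V {2,4,5}->{4,5}
Constraint 3 (U + V = Y) on D(U)={3,4,6} D(V)={4,5} D(Y)={2,3}: U {3,4,6}->{}; V {4,5}->{}; Y {2,3}->{}
So after all 3 constraints: D(U) = {}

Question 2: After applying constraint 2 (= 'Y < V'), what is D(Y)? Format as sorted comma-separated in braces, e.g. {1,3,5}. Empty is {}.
Constraint 1 (Y < U) on D(Y)={2,3,6} D(U)={3,4,6}: Y {2,3,6}->{2,3}
Constraint 2 (Y < V) on D(Y)={2,3} D(V)={2,4,5}: V {2,4,5}->{4,5}
So after constraint 2: D(Y) = {2,3}

Answer: {2,3}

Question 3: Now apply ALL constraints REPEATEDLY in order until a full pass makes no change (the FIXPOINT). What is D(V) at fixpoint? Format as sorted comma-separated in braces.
pass 0 (initial): D(V)={2,4,5}
pass 1: U {3,4,6}->{}; V {2,4,5}->{}; Y {2,3,6}->{}
pass 2: no change
Fixpoint after 2 passes: D(V) = {}

Answer: {}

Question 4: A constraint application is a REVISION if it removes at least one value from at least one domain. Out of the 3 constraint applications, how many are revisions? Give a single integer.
Answer: 3

Derivation:
Constraint 1 (Y < U) on D(Y)={2,3,6} D(U)={3,4,6}: Y {2,3,6}->{2,3} => REVISION
Constraint 2 (Y < V) on D(Y)={2,3} D(V)={2,4,5}: V {2,4,5}->{4,5} => REVISION
Constraint 3 (U + V = Y) on D(U)={3,4,6} D(V)={4,5} D(Y)={2,3}: U {3,4,6}->{}; V {4,5}->{}; Y {2,3}->{} => REVISION
Total revisions = 3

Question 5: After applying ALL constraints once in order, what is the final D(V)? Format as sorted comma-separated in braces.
Answer: {}

Derivation:
Constraint 1 (Y < U) on D(Y)={2,3,6} D(U)={3,4,6}: Y {2,3,6}->{2,3}
Constraint 2 (Y < V) on D(Y)={2,3} D(V)={2,4,5}: V {2,4,5}->{4,5}
Constraint 3 (U + V = Y) on D(U)={3,4,6} D(V)={4,5} D(Y)={2,3}: U {3,4,6}->{}; V {4,5}->{}; Y {2,3}->{}
So after all 3 constraints: D(V) = {}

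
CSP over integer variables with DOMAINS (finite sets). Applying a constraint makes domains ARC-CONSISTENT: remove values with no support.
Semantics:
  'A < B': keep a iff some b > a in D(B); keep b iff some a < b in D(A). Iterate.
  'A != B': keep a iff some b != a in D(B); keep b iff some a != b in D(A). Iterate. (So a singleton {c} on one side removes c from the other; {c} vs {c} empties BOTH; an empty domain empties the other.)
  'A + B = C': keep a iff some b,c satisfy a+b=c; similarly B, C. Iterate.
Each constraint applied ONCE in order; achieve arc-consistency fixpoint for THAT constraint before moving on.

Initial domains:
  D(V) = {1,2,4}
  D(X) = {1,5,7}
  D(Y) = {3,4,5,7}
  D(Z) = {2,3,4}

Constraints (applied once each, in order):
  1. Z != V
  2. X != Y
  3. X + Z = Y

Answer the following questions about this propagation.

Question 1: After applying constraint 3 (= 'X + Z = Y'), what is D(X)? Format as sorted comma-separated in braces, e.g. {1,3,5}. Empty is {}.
Answer: {1,5}

Derivation:
Constraint 1 (Z != V) on D(Z)={2,3,4} D(V)={1,2,4}: no change
Constraint 2 (X != Y) on D(X)={1,5,7} D(Y)={3,4,5,7}: no change
Constraint 3 (X + Z = Y) on D(X)={1,5,7} D(Z)={2,3,4} D(Y)={3,4,5,7}: X {1,5,7}->{1,5}
So after constraint 3: D(X) = {1,5}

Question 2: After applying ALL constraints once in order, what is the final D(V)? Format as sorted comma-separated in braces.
Constraint 1 (Z != V) on D(Z)={2,3,4} D(V)={1,2,4}: no change
Constraint 2 (X != Y) on D(X)={1,5,7} D(Y)={3,4,5,7}: no change
Constraint 3 (X + Z = Y) on D(X)={1,5,7} D(Z)={2,3,4} D(Y)={3,4,5,7}: X {1,5,7}->{1,5}
So after all 3 constraints: D(V) = {1,2,4}

Answer: {1,2,4}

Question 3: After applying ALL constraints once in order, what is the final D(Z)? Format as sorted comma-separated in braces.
Answer: {2,3,4}

Derivation:
Constraint 1 (Z != V) on D(Z)={2,3,4} D(V)={1,2,4}: no change
Constraint 2 (X != Y) on D(X)={1,5,7} D(Y)={3,4,5,7}: no change
Constraint 3 (X + Z = Y) on D(X)={1,5,7} D(Z)={2,3,4} D(Y)={3,4,5,7}: X {1,5,7}->{1,5}
So after all 3 constraints: D(Z) = {2,3,4}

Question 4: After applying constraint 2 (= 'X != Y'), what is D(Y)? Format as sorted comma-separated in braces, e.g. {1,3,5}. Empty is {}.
Answer: {3,4,5,7}

Derivation:
Constraint 1 (Z != V) on D(Z)={2,3,4} D(V)={1,2,4}: no change
Constraint 2 (X != Y) on D(X)={1,5,7} D(Y)={3,4,5,7}: no change
So after constraint 2: D(Y) = {3,4,5,7}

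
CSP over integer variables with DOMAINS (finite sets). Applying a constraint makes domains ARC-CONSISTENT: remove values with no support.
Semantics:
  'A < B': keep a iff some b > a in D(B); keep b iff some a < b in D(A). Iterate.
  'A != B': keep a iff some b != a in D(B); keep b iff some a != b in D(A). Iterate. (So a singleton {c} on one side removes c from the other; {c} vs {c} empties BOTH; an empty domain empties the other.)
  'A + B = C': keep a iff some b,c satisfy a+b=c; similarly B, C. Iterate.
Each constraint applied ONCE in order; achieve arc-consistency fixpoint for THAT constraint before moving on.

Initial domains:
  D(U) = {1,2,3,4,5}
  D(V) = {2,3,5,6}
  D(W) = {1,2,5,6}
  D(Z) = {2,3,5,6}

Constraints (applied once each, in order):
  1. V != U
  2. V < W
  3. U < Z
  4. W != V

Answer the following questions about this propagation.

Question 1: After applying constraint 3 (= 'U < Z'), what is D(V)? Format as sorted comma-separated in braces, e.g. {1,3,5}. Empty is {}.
Answer: {2,3,5}

Derivation:
Constraint 1 (V != U) on D(V)={2,3,5,6} D(U)={1,2,3,4,5}: no change
Constraint 2 (V < W) on D(V)={2,3,5,6} D(W)={1,2,5,6}: V {2,3,5,6}->{2,3,5}; W {1,2,5,6}->{5,6}
Constraint 3 (U < Z) on D(U)={1,2,3,4,5} D(Z)={2,3,5,6}: no change
So after constraint 3: D(V) = {2,3,5}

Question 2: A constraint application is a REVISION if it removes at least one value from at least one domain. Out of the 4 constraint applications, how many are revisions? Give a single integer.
Answer: 1

Derivation:
Constraint 1 (V != U) on D(V)={2,3,5,6} D(U)={1,2,3,4,5}: no change => not a revision
Constraint 2 (V < W) on D(V)={2,3,5,6} D(W)={1,2,5,6}: V {2,3,5,6}->{2,3,5}; W {1,2,5,6}->{5,6} => REVISION
Constraint 3 (U < Z) on D(U)={1,2,3,4,5} D(Z)={2,3,5,6}: no change => not a revision
Constraint 4 (W != V) on D(W)={5,6} D(V)={2,3,5}: no change => not a revision
Total revisions = 1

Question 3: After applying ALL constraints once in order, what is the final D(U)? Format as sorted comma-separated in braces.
Answer: {1,2,3,4,5}

Derivation:
Constraint 1 (V != U) on D(V)={2,3,5,6} D(U)={1,2,3,4,5}: no change
Constraint 2 (V < W) on D(V)={2,3,5,6} D(W)={1,2,5,6}: V {2,3,5,6}->{2,3,5}; W {1,2,5,6}->{5,6}
Constraint 3 (U < Z) on D(U)={1,2,3,4,5} D(Z)={2,3,5,6}: no change
Constraint 4 (W != V) on D(W)={5,6} D(V)={2,3,5}: no change
So after all 4 constraints: D(U) = {1,2,3,4,5}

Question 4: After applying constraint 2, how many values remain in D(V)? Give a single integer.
Answer: 3

Derivation:
Constraint 1 (V != U) on D(V)={2,3,5,6} D(U)={1,2,3,4,5}: no change
Constraint 2 (V < W) on D(V)={2,3,5,6} D(W)={1,2,5,6}: V {2,3,5,6}->{2,3,5}; W {1,2,5,6}->{5,6}
So after constraint 2: D(V)={2,3,5}, size = 3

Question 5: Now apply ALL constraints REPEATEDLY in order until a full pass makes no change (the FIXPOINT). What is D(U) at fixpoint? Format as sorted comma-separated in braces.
pass 0 (initial): D(U)={1,2,3,4,5}
pass 1: V {2,3,5,6}->{2,3,5}; W {1,2,5,6}->{5,6}
pass 2: no change
Fixpoint after 2 passes: D(U) = {1,2,3,4,5}

Answer: {1,2,3,4,5}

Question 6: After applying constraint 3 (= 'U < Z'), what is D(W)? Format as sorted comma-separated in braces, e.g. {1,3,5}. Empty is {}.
Answer: {5,6}

Derivation:
Constraint 1 (V != U) on D(V)={2,3,5,6} D(U)={1,2,3,4,5}: no change
Constraint 2 (V < W) on D(V)={2,3,5,6} D(W)={1,2,5,6}: V {2,3,5,6}->{2,3,5}; W {1,2,5,6}->{5,6}
Constraint 3 (U < Z) on D(U)={1,2,3,4,5} D(Z)={2,3,5,6}: no change
So after constraint 3: D(W) = {5,6}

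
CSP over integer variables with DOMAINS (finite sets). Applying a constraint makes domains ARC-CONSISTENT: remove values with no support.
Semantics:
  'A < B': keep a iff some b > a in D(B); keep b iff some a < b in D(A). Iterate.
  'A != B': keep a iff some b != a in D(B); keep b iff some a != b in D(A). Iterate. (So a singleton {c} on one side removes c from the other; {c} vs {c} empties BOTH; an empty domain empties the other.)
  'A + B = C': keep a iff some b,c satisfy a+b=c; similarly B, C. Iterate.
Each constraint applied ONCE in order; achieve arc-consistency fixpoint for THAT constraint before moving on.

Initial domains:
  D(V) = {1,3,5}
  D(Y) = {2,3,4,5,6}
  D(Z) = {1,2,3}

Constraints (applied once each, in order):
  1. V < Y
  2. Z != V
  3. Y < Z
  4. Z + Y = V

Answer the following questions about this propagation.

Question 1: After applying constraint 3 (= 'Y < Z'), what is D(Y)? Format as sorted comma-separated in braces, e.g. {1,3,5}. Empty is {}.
Constraint 1 (V < Y) on D(V)={1,3,5} D(Y)={2,3,4,5,6}: no change
Constraint 2 (Z != V) on D(Z)={1,2,3} D(V)={1,3,5}: no change
Constraint 3 (Y < Z) on D(Y)={2,3,4,5,6} D(Z)={1,2,3}: Y {2,3,4,5,6}->{2}; Z {1,2,3}->{3}
So after constraint 3: D(Y) = {2}

Answer: {2}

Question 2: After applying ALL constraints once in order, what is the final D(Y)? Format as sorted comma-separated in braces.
Constraint 1 (V < Y) on D(V)={1,3,5} D(Y)={2,3,4,5,6}: no change
Constraint 2 (Z != V) on D(Z)={1,2,3} D(V)={1,3,5}: no change
Constraint 3 (Y < Z) on D(Y)={2,3,4,5,6} D(Z)={1,2,3}: Y {2,3,4,5,6}->{2}; Z {1,2,3}->{3}
Constraint 4 (Z + Y = V) on D(Z)={3} D(Y)={2} D(V)={1,3,5}: V {1,3,5}->{5}
So after all 4 constraints: D(Y) = {2}

Answer: {2}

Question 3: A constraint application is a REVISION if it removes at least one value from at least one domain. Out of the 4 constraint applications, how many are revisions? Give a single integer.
Answer: 2

Derivation:
Constraint 1 (V < Y) on D(V)={1,3,5} D(Y)={2,3,4,5,6}: no change => not a revision
Constraint 2 (Z != V) on D(Z)={1,2,3} D(V)={1,3,5}: no change => not a revision
Constraint 3 (Y < Z) on D(Y)={2,3,4,5,6} D(Z)={1,2,3}: Y {2,3,4,5,6}->{2}; Z {1,2,3}->{3} => REVISION
Constraint 4 (Z + Y = V) on D(Z)={3} D(Y)={2} D(V)={1,3,5}: V {1,3,5}->{5} => REVISION
Total revisions = 2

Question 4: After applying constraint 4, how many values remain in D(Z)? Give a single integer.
Answer: 1

Derivation:
Constraint 1 (V < Y) on D(V)={1,3,5} D(Y)={2,3,4,5,6}: no change
Constraint 2 (Z != V) on D(Z)={1,2,3} D(V)={1,3,5}: no change
Constraint 3 (Y < Z) on D(Y)={2,3,4,5,6} D(Z)={1,2,3}: Y {2,3,4,5,6}->{2}; Z {1,2,3}->{3}
Constraint 4 (Z + Y = V) on D(Z)={3} D(Y)={2} D(V)={1,3,5}: V {1,3,5}->{5}
So after constraint 4: D(Z)={3}, size = 1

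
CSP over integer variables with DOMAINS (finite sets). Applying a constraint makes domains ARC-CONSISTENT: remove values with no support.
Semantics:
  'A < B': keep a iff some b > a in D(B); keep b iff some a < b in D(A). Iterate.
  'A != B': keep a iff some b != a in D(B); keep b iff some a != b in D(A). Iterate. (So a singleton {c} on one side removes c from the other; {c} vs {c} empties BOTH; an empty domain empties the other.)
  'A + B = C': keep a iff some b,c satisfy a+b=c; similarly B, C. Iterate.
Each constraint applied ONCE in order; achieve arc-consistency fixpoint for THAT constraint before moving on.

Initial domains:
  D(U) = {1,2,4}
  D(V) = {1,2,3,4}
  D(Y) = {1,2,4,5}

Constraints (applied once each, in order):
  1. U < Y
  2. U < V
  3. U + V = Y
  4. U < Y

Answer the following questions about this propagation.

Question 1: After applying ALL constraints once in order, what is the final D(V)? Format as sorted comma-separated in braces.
Answer: {2,3,4}

Derivation:
Constraint 1 (U < Y) on D(U)={1,2,4} D(Y)={1,2,4,5}: Y {1,2,4,5}->{2,4,5}
Constraint 2 (U < V) on D(U)={1,2,4} D(V)={1,2,3,4}: U {1,2,4}->{1,2}; V {1,2,3,4}->{2,3,4}
Constraint 3 (U + V = Y) on D(U)={1,2} D(V)={2,3,4} D(Y)={2,4,5}: Y {2,4,5}->{4,5}
Constraint 4 (U < Y) on D(U)={1,2} D(Y)={4,5}: no change
So after all 4 constraints: D(V) = {2,3,4}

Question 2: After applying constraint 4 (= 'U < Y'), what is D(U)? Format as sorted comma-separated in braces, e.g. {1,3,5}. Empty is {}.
Constraint 1 (U < Y) on D(U)={1,2,4} D(Y)={1,2,4,5}: Y {1,2,4,5}->{2,4,5}
Constraint 2 (U < V) on D(U)={1,2,4} D(V)={1,2,3,4}: U {1,2,4}->{1,2}; V {1,2,3,4}->{2,3,4}
Constraint 3 (U + V = Y) on D(U)={1,2} D(V)={2,3,4} D(Y)={2,4,5}: Y {2,4,5}->{4,5}
Constraint 4 (U < Y) on D(U)={1,2} D(Y)={4,5}: no change
So after constraint 4: D(U) = {1,2}

Answer: {1,2}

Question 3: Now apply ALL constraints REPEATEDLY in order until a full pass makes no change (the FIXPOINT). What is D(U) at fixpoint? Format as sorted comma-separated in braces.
Answer: {1,2}

Derivation:
pass 0 (initial): D(U)={1,2,4}
pass 1: U {1,2,4}->{1,2}; V {1,2,3,4}->{2,3,4}; Y {1,2,4,5}->{4,5}
pass 2: no change
Fixpoint after 2 passes: D(U) = {1,2}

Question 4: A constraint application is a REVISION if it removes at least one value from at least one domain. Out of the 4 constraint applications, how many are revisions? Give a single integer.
Constraint 1 (U < Y) on D(U)={1,2,4} D(Y)={1,2,4,5}: Y {1,2,4,5}->{2,4,5} => REVISION
Constraint 2 (U < V) on D(U)={1,2,4} D(V)={1,2,3,4}: U {1,2,4}->{1,2}; V {1,2,3,4}->{2,3,4} => REVISION
Constraint 3 (U + V = Y) on D(U)={1,2} D(V)={2,3,4} D(Y)={2,4,5}: Y {2,4,5}->{4,5} => REVISION
Constraint 4 (U < Y) on D(U)={1,2} D(Y)={4,5}: no change => not a revision
Total revisions = 3

Answer: 3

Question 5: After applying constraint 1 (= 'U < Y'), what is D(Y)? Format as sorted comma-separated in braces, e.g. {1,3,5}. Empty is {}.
Answer: {2,4,5}

Derivation:
Constraint 1 (U < Y) on D(U)={1,2,4} D(Y)={1,2,4,5}: Y {1,2,4,5}->{2,4,5}
So after constraint 1: D(Y) = {2,4,5}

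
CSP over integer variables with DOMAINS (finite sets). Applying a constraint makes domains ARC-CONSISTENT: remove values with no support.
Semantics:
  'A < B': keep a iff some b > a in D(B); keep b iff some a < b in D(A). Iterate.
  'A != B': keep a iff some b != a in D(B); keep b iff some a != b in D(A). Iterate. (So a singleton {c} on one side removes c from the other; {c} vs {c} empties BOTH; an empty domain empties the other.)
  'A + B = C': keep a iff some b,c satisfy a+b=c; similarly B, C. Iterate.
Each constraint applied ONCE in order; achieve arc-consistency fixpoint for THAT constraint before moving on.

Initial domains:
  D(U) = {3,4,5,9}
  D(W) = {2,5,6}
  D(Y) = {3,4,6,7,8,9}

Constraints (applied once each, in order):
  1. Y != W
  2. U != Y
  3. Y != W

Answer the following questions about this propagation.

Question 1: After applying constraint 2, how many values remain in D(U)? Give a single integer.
Answer: 4

Derivation:
Constraint 1 (Y != W) on D(Y)={3,4,6,7,8,9} D(W)={2,5,6}: no change
Constraint 2 (U != Y) on D(U)={3,4,5,9} D(Y)={3,4,6,7,8,9}: no change
So after constraint 2: D(U)={3,4,5,9}, size = 4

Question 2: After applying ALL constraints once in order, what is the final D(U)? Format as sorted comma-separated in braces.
Constraint 1 (Y != W) on D(Y)={3,4,6,7,8,9} D(W)={2,5,6}: no change
Constraint 2 (U != Y) on D(U)={3,4,5,9} D(Y)={3,4,6,7,8,9}: no change
Constraint 3 (Y != W) on D(Y)={3,4,6,7,8,9} D(W)={2,5,6}: no change
So after all 3 constraints: D(U) = {3,4,5,9}

Answer: {3,4,5,9}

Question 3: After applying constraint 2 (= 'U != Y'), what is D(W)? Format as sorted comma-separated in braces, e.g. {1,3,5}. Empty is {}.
Answer: {2,5,6}

Derivation:
Constraint 1 (Y != W) on D(Y)={3,4,6,7,8,9} D(W)={2,5,6}: no change
Constraint 2 (U != Y) on D(U)={3,4,5,9} D(Y)={3,4,6,7,8,9}: no change
So after constraint 2: D(W) = {2,5,6}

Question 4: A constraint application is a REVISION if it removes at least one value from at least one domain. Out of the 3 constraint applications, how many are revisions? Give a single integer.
Constraint 1 (Y != W) on D(Y)={3,4,6,7,8,9} D(W)={2,5,6}: no change => not a revision
Constraint 2 (U != Y) on D(U)={3,4,5,9} D(Y)={3,4,6,7,8,9}: no change => not a revision
Constraint 3 (Y != W) on D(Y)={3,4,6,7,8,9} D(W)={2,5,6}: no change => not a revision
Total revisions = 0

Answer: 0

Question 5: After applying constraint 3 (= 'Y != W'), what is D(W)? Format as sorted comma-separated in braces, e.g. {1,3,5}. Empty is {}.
Constraint 1 (Y != W) on D(Y)={3,4,6,7,8,9} D(W)={2,5,6}: no change
Constraint 2 (U != Y) on D(U)={3,4,5,9} D(Y)={3,4,6,7,8,9}: no change
Constraint 3 (Y != W) on D(Y)={3,4,6,7,8,9} D(W)={2,5,6}: no change
So after constraint 3: D(W) = {2,5,6}

Answer: {2,5,6}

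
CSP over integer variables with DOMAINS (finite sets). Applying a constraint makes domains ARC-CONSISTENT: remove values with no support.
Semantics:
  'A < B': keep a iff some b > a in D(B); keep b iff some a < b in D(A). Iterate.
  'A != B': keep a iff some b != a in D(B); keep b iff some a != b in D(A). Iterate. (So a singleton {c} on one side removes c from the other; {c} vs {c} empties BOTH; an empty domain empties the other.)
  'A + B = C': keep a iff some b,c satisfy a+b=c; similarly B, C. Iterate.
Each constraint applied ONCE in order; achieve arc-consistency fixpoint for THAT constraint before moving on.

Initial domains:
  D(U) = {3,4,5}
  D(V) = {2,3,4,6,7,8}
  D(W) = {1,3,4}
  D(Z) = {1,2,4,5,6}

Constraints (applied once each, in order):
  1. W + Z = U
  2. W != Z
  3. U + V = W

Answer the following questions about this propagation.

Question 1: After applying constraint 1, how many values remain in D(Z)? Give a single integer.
Constraint 1 (W + Z = U) on D(W)={1,3,4} D(Z)={1,2,4,5,6} D(U)={3,4,5}: Z {1,2,4,5,6}->{1,2,4}
So after constraint 1: D(Z)={1,2,4}, size = 3

Answer: 3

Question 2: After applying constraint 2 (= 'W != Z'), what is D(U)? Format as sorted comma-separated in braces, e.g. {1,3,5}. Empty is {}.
Constraint 1 (W + Z = U) on D(W)={1,3,4} D(Z)={1,2,4,5,6} D(U)={3,4,5}: Z {1,2,4,5,6}->{1,2,4}
Constraint 2 (W != Z) on D(W)={1,3,4} D(Z)={1,2,4}: no change
So after constraint 2: D(U) = {3,4,5}

Answer: {3,4,5}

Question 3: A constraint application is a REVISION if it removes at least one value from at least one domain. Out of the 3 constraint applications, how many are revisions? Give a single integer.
Constraint 1 (W + Z = U) on D(W)={1,3,4} D(Z)={1,2,4,5,6} D(U)={3,4,5}: Z {1,2,4,5,6}->{1,2,4} => REVISION
Constraint 2 (W != Z) on D(W)={1,3,4} D(Z)={1,2,4}: no change => not a revision
Constraint 3 (U + V = W) on D(U)={3,4,5} D(V)={2,3,4,6,7,8} D(W)={1,3,4}: U {3,4,5}->{}; V {2,3,4,6,7,8}->{}; W {1,3,4}->{} => REVISION
Total revisions = 2

Answer: 2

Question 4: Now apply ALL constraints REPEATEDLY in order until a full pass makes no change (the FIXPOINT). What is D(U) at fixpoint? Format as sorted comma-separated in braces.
pass 0 (initial): D(U)={3,4,5}
pass 1: U {3,4,5}->{}; V {2,3,4,6,7,8}->{}; W {1,3,4}->{}; Z {1,2,4,5,6}->{1,2,4}
pass 2: Z {1,2,4}->{}
pass 3: no change
Fixpoint after 3 passes: D(U) = {}

Answer: {}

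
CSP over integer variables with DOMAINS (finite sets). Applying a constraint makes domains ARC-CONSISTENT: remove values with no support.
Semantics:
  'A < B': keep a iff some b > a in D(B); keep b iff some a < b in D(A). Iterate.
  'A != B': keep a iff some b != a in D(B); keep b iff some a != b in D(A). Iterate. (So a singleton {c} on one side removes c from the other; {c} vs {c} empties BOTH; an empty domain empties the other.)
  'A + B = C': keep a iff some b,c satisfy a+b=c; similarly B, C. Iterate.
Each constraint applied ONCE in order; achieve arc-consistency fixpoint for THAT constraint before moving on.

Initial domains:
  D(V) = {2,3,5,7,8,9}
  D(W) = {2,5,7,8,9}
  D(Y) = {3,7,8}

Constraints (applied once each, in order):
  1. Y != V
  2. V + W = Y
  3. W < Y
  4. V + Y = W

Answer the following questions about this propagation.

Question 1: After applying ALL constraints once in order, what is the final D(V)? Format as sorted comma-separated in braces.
Answer: {}

Derivation:
Constraint 1 (Y != V) on D(Y)={3,7,8} D(V)={2,3,5,7,8,9}: no change
Constraint 2 (V + W = Y) on D(V)={2,3,5,7,8,9} D(W)={2,5,7,8,9} D(Y)={3,7,8}: V {2,3,5,7,8,9}->{2,3,5}; W {2,5,7,8,9}->{2,5}; Y {3,7,8}->{7,8}
Constraint 3 (W < Y) on D(W)={2,5} D(Y)={7,8}: no change
Constraint 4 (V + Y = W) on D(V)={2,3,5} D(Y)={7,8} D(W)={2,5}: V {2,3,5}->{}; Y {7,8}->{}; W {2,5}->{}
So after all 4 constraints: D(V) = {}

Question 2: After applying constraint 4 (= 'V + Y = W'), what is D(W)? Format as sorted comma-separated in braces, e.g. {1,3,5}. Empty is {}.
Answer: {}

Derivation:
Constraint 1 (Y != V) on D(Y)={3,7,8} D(V)={2,3,5,7,8,9}: no change
Constraint 2 (V + W = Y) on D(V)={2,3,5,7,8,9} D(W)={2,5,7,8,9} D(Y)={3,7,8}: V {2,3,5,7,8,9}->{2,3,5}; W {2,5,7,8,9}->{2,5}; Y {3,7,8}->{7,8}
Constraint 3 (W < Y) on D(W)={2,5} D(Y)={7,8}: no change
Constraint 4 (V + Y = W) on D(V)={2,3,5} D(Y)={7,8} D(W)={2,5}: V {2,3,5}->{}; Y {7,8}->{}; W {2,5}->{}
So after constraint 4: D(W) = {}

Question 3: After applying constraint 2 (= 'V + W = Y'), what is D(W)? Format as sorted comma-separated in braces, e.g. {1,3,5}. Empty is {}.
Answer: {2,5}

Derivation:
Constraint 1 (Y != V) on D(Y)={3,7,8} D(V)={2,3,5,7,8,9}: no change
Constraint 2 (V + W = Y) on D(V)={2,3,5,7,8,9} D(W)={2,5,7,8,9} D(Y)={3,7,8}: V {2,3,5,7,8,9}->{2,3,5}; W {2,5,7,8,9}->{2,5}; Y {3,7,8}->{7,8}
So after constraint 2: D(W) = {2,5}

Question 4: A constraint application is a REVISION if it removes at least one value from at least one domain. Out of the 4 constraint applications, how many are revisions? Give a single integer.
Answer: 2

Derivation:
Constraint 1 (Y != V) on D(Y)={3,7,8} D(V)={2,3,5,7,8,9}: no change => not a revision
Constraint 2 (V + W = Y) on D(V)={2,3,5,7,8,9} D(W)={2,5,7,8,9} D(Y)={3,7,8}: V {2,3,5,7,8,9}->{2,3,5}; W {2,5,7,8,9}->{2,5}; Y {3,7,8}->{7,8} => REVISION
Constraint 3 (W < Y) on D(W)={2,5} D(Y)={7,8}: no change => not a revision
Constraint 4 (V + Y = W) on D(V)={2,3,5} D(Y)={7,8} D(W)={2,5}: V {2,3,5}->{}; Y {7,8}->{}; W {2,5}->{} => REVISION
Total revisions = 2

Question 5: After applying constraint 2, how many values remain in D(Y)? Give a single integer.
Constraint 1 (Y != V) on D(Y)={3,7,8} D(V)={2,3,5,7,8,9}: no change
Constraint 2 (V + W = Y) on D(V)={2,3,5,7,8,9} D(W)={2,5,7,8,9} D(Y)={3,7,8}: V {2,3,5,7,8,9}->{2,3,5}; W {2,5,7,8,9}->{2,5}; Y {3,7,8}->{7,8}
So after constraint 2: D(Y)={7,8}, size = 2

Answer: 2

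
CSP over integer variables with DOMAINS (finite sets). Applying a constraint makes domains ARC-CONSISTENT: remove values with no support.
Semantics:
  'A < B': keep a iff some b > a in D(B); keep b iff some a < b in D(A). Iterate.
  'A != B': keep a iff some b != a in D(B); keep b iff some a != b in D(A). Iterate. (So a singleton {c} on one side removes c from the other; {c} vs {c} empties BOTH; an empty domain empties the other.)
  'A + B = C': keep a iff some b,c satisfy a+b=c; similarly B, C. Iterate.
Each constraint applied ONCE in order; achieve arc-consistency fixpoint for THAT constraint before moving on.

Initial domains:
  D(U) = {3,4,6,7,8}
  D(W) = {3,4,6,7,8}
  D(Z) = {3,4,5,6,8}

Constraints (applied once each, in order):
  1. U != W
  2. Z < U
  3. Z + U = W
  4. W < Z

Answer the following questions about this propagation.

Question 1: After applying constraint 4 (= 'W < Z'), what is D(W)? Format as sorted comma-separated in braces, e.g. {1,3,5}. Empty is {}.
Constraint 1 (U != W) on D(U)={3,4,6,7,8} D(W)={3,4,6,7,8}: no change
Constraint 2 (Z < U) on D(Z)={3,4,5,6,8} D(U)={3,4,6,7,8}: Z {3,4,5,6,8}->{3,4,5,6}; U {3,4,6,7,8}->{4,6,7,8}
Constraint 3 (Z + U = W) on D(Z)={3,4,5,6} D(U)={4,6,7,8} D(W)={3,4,6,7,8}: Z {3,4,5,6}->{3,4}; U {4,6,7,8}->{4}; W {3,4,6,7,8}->{7,8}
Constraint 4 (W < Z) on D(W)={7,8} D(Z)={3,4}: W {7,8}->{}; Z {3,4}->{}
So after constraint 4: D(W) = {}

Answer: {}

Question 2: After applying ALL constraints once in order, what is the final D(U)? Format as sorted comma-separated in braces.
Constraint 1 (U != W) on D(U)={3,4,6,7,8} D(W)={3,4,6,7,8}: no change
Constraint 2 (Z < U) on D(Z)={3,4,5,6,8} D(U)={3,4,6,7,8}: Z {3,4,5,6,8}->{3,4,5,6}; U {3,4,6,7,8}->{4,6,7,8}
Constraint 3 (Z + U = W) on D(Z)={3,4,5,6} D(U)={4,6,7,8} D(W)={3,4,6,7,8}: Z {3,4,5,6}->{3,4}; U {4,6,7,8}->{4}; W {3,4,6,7,8}->{7,8}
Constraint 4 (W < Z) on D(W)={7,8} D(Z)={3,4}: W {7,8}->{}; Z {3,4}->{}
So after all 4 constraints: D(U) = {4}

Answer: {4}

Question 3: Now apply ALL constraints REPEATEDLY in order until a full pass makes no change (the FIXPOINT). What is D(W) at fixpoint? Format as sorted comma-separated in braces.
Answer: {}

Derivation:
pass 0 (initial): D(W)={3,4,6,7,8}
pass 1: U {3,4,6,7,8}->{4}; W {3,4,6,7,8}->{}; Z {3,4,5,6,8}->{}
pass 2: U {4}->{}
pass 3: no change
Fixpoint after 3 passes: D(W) = {}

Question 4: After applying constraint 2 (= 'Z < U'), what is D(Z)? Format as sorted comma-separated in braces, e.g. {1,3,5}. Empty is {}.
Constraint 1 (U != W) on D(U)={3,4,6,7,8} D(W)={3,4,6,7,8}: no change
Constraint 2 (Z < U) on D(Z)={3,4,5,6,8} D(U)={3,4,6,7,8}: Z {3,4,5,6,8}->{3,4,5,6}; U {3,4,6,7,8}->{4,6,7,8}
So after constraint 2: D(Z) = {3,4,5,6}

Answer: {3,4,5,6}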